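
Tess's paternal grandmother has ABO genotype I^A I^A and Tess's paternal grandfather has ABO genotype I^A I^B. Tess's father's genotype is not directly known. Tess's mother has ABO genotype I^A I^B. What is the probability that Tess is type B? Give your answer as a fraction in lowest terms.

1/8

Tess's father's ABO genotype from I^A I^A × I^A I^B: 1/2 I^A I^A, 1/2 I^A I^B.
Crossing each possibility with the mother I^A I^B and summing P(type B): 1/2·0 + 1/2·1/4 = 1/8.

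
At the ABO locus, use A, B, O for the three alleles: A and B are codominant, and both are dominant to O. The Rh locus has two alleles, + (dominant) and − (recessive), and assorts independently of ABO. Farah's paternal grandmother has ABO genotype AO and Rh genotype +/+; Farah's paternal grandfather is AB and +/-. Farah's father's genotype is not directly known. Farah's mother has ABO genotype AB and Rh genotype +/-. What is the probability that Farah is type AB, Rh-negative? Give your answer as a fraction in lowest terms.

Farah's father's ABO genotype from AO × AB: 1/4 AA, 1/4 AB, 1/4 AO, 1/4 BO.
Crossing each possibility with the mother AB and summing P(type AB): 1/4·1/2 + 1/4·1/2 + 1/4·1/4 + 1/4·1/4 = 3/8.
Similarly for Rh via the father's Rh distribution: P(Rh-) = 1/8.
Independent loci: 3/8 × 1/8 = 3/64.

3/64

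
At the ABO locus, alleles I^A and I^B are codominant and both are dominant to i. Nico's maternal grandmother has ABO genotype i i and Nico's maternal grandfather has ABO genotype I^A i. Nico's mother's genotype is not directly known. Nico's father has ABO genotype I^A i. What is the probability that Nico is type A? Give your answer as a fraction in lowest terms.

5/8

Nico's mother's ABO genotype from i i × I^A i: 1/2 I^A i, 1/2 i i.
Crossing each possibility with the father I^A i and summing P(type A): 1/2·3/4 + 1/2·1/2 = 5/8.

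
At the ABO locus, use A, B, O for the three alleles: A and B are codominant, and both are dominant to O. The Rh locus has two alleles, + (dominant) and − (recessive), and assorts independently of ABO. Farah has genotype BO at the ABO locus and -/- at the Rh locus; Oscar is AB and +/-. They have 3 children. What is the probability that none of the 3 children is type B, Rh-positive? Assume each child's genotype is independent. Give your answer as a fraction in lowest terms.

ABO cross BO × AB → 1/4 A, 1/2 B, 1/4 AB.
Rh cross -/- × +/- → 1/2 Rh+, 1/2 Rh-; so P(type B, Rh-positive) = 1/2 × 1/2 = 1/4 per child.
P(not type B, Rh-positive) = 3/4 for one child; (3/4)^3 = 27/64.

27/64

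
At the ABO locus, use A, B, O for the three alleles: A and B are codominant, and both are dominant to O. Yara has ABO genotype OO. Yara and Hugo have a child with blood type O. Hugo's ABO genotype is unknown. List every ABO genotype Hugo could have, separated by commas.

For each candidate genotype of Hugo, check whether crossing it with OO can produce every observed child phenotype.
  AA → possible child types {A} ✗
  AB → possible child types {A, B} ✗
  AO → possible child types {O, A} ✓
  BB → possible child types {B} ✗
  BO → possible child types {O, B} ✓
  OO → possible child types {O} ✓

AO, BO, OO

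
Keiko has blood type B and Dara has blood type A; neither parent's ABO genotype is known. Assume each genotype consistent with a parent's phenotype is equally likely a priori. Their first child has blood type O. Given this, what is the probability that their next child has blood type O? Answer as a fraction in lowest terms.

1/4

Possible genotypes: Keiko ∈ {BB, BO}; Dara ∈ {AA, AO}.
Weight each parental genotype pair by prior × P(type-O child):
  BO × AO: posterior weight 1; P(next child type O) = 1/4.
Weighted sum = 1/4.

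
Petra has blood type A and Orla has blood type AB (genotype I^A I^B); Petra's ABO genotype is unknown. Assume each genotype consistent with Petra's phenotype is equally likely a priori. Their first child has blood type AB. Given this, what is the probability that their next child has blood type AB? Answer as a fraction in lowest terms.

5/12

Possible genotypes: Petra ∈ {I^A I^A, I^A i}; Orla ∈ {I^A I^B}.
Weight each parental genotype pair by prior × P(type-AB child):
  I^A I^A × I^A I^B: posterior weight 2/3; P(next child type AB) = 1/2.
  I^A i × I^A I^B: posterior weight 1/3; P(next child type AB) = 1/4.
Weighted sum = 5/12.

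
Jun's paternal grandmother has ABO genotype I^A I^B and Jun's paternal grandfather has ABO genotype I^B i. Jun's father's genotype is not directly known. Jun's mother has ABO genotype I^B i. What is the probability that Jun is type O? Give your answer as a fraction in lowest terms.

1/8

Jun's father's ABO genotype from I^A I^B × I^B i: 1/4 I^A I^B, 1/4 I^A i, 1/4 I^B I^B, 1/4 I^B i.
Crossing each possibility with the mother I^B i and summing P(type O): 1/4·0 + 1/4·1/4 + 1/4·0 + 1/4·1/4 = 1/8.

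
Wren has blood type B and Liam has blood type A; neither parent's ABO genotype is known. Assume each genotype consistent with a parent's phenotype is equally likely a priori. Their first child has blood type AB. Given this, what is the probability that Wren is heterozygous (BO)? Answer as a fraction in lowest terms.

1/3

Possible genotypes: Wren ∈ {BB, BO}; Liam ∈ {AA, AO}.
Weight each parental genotype pair by prior × P(type-AB child):
  BB × AA: posterior weight 4/9.
  BB × AO: posterior weight 2/9.
  BO × AA: posterior weight 2/9.
  BO × AO: posterior weight 1/9.
Sum the posterior weight over pairs where Wren is BO: 1/3.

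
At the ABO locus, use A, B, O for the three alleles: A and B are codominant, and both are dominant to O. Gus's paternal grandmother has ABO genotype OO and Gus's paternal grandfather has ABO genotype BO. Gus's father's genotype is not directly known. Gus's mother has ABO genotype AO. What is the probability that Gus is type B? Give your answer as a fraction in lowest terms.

1/8

Gus's father's ABO genotype from OO × BO: 1/2 BO, 1/2 OO.
Crossing each possibility with the mother AO and summing P(type B): 1/2·1/4 + 1/2·0 = 1/8.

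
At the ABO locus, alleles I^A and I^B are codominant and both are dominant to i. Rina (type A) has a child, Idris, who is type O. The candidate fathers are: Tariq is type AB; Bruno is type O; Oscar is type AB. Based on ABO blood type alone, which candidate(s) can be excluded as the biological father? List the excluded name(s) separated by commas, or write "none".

Tariq, Oscar

A candidate is excluded only if no genotype consistent with his phenotype could produce a type O child with a type A mother.
Tariq (type AB): no genotype consistent with that phenotype can produce a type-O child with a type-A mother.
Oscar (type AB): no genotype consistent with that phenotype can produce a type-O child with a type-A mother.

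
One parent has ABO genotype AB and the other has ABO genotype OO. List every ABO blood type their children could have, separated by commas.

Gametes from AB × OO give offspring ABO genotypes AO, BO, i.e. phenotypes A, B.

A, B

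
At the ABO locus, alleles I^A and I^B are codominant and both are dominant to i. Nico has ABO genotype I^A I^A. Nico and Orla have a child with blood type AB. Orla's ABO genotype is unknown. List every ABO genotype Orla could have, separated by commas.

For each candidate genotype of Orla, check whether crossing it with I^A I^A can produce every observed child phenotype.
  I^A I^A → possible child types {A} ✗
  I^A I^B → possible child types {A, AB} ✓
  I^A i → possible child types {A} ✗
  I^B I^B → possible child types {AB} ✓
  I^B i → possible child types {A, AB} ✓
  i i → possible child types {A} ✗

I^A I^B, I^B I^B, I^B i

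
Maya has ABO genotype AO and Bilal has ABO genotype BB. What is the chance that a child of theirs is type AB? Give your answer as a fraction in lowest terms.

1/2

ABO cross AO × BB → offspring phenotypes: 1/2 B, 1/2 AB.
So P(type AB) = 1/2.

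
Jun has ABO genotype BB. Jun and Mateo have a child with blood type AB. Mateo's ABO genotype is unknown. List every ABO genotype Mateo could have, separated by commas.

AA, AB, AO

For each candidate genotype of Mateo, check whether crossing it with BB can produce every observed child phenotype.
  AA → possible child types {AB} ✓
  AB → possible child types {B, AB} ✓
  AO → possible child types {B, AB} ✓
  BB → possible child types {B} ✗
  BO → possible child types {B} ✗
  OO → possible child types {B} ✗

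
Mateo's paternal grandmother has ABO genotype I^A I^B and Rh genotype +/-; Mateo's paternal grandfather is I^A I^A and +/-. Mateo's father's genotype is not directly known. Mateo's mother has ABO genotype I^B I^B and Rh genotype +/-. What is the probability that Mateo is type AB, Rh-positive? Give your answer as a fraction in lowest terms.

Mateo's father's ABO genotype from I^A I^B × I^A I^A: 1/2 I^A I^A, 1/2 I^A I^B.
Crossing each possibility with the mother I^B I^B and summing P(type AB): 1/2·1 + 1/2·1/2 = 3/4.
Similarly for Rh via the father's Rh distribution: P(Rh+) = 3/4.
Independent loci: 3/4 × 3/4 = 9/16.

9/16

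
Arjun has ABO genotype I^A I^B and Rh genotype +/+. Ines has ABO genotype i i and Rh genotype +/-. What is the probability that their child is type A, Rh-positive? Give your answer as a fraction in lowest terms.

1/2

ABO cross I^A I^B × i i → offspring phenotypes: 1/2 A, 1/2 B.
Rh cross +/+ × +/- → 1 Rh+.
Independent loci: P(type A, Rh-positive) = 1/2 × 1 = 1/2.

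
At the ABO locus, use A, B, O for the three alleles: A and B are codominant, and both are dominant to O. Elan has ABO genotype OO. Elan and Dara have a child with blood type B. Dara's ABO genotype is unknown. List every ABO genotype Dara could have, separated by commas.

For each candidate genotype of Dara, check whether crossing it with OO can produce every observed child phenotype.
  AA → possible child types {A} ✗
  AB → possible child types {A, B} ✓
  AO → possible child types {O, A} ✗
  BB → possible child types {B} ✓
  BO → possible child types {O, B} ✓
  OO → possible child types {O} ✗

AB, BB, BO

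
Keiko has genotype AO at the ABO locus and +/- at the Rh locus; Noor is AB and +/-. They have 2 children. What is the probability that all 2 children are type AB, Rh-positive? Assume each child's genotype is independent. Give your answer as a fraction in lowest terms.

9/256

ABO cross AO × AB → 1/2 A, 1/4 B, 1/4 AB.
Rh cross +/- × +/- → 3/4 Rh+, 1/4 Rh-; so P(type AB, Rh-positive) = 1/4 × 3/4 = 3/16 per child.
All 2 independent: (3/16)^2 = 9/256.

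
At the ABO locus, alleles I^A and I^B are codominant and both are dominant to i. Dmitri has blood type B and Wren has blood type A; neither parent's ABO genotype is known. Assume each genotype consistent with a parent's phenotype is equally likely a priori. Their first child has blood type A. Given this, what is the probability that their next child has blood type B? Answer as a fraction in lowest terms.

Possible genotypes: Dmitri ∈ {I^B I^B, I^B i}; Wren ∈ {I^A I^A, I^A i}.
Weight each parental genotype pair by prior × P(type-A child):
  I^B i × I^A I^A: posterior weight 2/3; P(next child type B) = 0.
  I^B i × I^A i: posterior weight 1/3; P(next child type B) = 1/4.
Weighted sum = 1/12.

1/12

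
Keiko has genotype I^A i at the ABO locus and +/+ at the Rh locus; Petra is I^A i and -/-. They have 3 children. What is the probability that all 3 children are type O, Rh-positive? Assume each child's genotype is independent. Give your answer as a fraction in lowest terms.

ABO cross I^A i × I^A i → 1/4 O, 3/4 A.
Rh cross +/+ × -/- → 1 Rh+; so P(type O, Rh-positive) = 1/4 × 1 = 1/4 per child.
All 3 independent: (1/4)^3 = 1/64.

1/64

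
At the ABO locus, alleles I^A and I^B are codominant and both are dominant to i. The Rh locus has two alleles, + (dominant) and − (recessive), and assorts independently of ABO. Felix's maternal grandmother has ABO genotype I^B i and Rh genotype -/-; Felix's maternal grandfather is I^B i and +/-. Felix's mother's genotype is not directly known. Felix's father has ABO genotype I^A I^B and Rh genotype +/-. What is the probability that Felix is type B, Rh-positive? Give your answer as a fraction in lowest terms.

Felix's mother's ABO genotype from I^B i × I^B i: 1/4 I^B I^B, 1/2 I^B i, 1/4 i i.
Crossing each possibility with the father I^A I^B and summing P(type B): 1/4·1/2 + 1/2·1/2 + 1/4·1/2 = 1/2.
Similarly for Rh via the mother's Rh distribution: P(Rh+) = 5/8.
Independent loci: 1/2 × 5/8 = 5/16.

5/16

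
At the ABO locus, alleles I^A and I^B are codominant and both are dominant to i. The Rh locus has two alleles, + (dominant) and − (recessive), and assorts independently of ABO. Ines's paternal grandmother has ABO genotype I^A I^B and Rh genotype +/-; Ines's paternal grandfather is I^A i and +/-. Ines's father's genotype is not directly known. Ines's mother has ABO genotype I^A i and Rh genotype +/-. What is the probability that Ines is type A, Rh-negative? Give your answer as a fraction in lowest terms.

5/32

Ines's father's ABO genotype from I^A I^B × I^A i: 1/4 I^A I^A, 1/4 I^A I^B, 1/4 I^A i, 1/4 I^B i.
Crossing each possibility with the mother I^A i and summing P(type A): 1/4·1 + 1/4·1/2 + 1/4·3/4 + 1/4·1/4 = 5/8.
Similarly for Rh via the father's Rh distribution: P(Rh-) = 1/4.
Independent loci: 5/8 × 1/4 = 5/32.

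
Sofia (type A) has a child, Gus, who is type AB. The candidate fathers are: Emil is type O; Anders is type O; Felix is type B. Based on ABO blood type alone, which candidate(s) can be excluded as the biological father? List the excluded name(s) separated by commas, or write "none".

A candidate is excluded only if no genotype consistent with his phenotype could produce a type AB child with a type A mother.
Emil (type O): no genotype consistent with that phenotype can produce a type-AB child with a type-A mother.
Anders (type O): no genotype consistent with that phenotype can produce a type-AB child with a type-A mother.

Emil, Anders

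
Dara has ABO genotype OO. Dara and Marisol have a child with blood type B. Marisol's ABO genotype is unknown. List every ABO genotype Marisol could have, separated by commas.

For each candidate genotype of Marisol, check whether crossing it with OO can produce every observed child phenotype.
  AA → possible child types {A} ✗
  AB → possible child types {A, B} ✓
  AO → possible child types {O, A} ✗
  BB → possible child types {B} ✓
  BO → possible child types {O, B} ✓
  OO → possible child types {O} ✗

AB, BB, BO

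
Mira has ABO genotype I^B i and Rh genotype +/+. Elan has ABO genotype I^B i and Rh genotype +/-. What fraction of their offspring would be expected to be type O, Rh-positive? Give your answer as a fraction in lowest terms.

1/4

ABO cross I^B i × I^B i → offspring phenotypes: 1/4 O, 3/4 B.
Rh cross +/+ × +/- → 1 Rh+.
Independent loci: P(type O, Rh-positive) = 1/4 × 1 = 1/4.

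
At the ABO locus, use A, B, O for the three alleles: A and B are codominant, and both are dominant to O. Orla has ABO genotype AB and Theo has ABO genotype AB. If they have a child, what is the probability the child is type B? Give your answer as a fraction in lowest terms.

1/4

ABO cross AB × AB → offspring phenotypes: 1/4 A, 1/4 B, 1/2 AB.
So P(type B) = 1/4.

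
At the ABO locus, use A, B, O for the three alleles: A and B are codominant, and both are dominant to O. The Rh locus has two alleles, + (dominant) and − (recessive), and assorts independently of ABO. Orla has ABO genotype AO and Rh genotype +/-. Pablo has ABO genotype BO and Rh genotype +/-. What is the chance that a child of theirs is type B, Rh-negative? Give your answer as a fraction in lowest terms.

1/16

ABO cross AO × BO → offspring phenotypes: 1/4 O, 1/4 A, 1/4 B, 1/4 AB.
Rh cross +/- × +/- → 3/4 Rh+, 1/4 Rh-.
Independent loci: P(type B, Rh-negative) = 1/4 × 1/4 = 1/16.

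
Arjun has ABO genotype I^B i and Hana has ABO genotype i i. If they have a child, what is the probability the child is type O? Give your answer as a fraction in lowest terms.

ABO cross I^B i × i i → offspring phenotypes: 1/2 O, 1/2 B.
So P(type O) = 1/2.

1/2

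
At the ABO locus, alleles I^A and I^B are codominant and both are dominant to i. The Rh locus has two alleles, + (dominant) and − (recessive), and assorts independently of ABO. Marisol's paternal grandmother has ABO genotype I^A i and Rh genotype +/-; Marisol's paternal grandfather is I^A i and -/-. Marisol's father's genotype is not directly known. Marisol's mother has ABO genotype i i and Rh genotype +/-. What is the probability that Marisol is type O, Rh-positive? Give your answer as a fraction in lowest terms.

Marisol's father's ABO genotype from I^A i × I^A i: 1/4 I^A I^A, 1/2 I^A i, 1/4 i i.
Crossing each possibility with the mother i i and summing P(type O): 1/4·0 + 1/2·1/2 + 1/4·1 = 1/2.
Similarly for Rh via the father's Rh distribution: P(Rh+) = 5/8.
Independent loci: 1/2 × 5/8 = 5/16.

5/16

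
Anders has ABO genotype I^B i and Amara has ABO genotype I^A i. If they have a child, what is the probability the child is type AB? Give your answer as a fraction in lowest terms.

ABO cross I^B i × I^A i → offspring phenotypes: 1/4 O, 1/4 A, 1/4 B, 1/4 AB.
So P(type AB) = 1/4.

1/4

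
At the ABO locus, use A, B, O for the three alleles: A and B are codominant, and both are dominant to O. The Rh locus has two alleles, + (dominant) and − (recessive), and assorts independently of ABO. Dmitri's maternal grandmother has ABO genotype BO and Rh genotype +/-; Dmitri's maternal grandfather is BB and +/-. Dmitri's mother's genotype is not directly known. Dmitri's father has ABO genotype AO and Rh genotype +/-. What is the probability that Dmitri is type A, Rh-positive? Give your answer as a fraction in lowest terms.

3/32

Dmitri's mother's ABO genotype from BO × BB: 1/2 BB, 1/2 BO.
Crossing each possibility with the father AO and summing P(type A): 1/2·0 + 1/2·1/4 = 1/8.
Similarly for Rh via the mother's Rh distribution: P(Rh+) = 3/4.
Independent loci: 1/8 × 3/4 = 3/32.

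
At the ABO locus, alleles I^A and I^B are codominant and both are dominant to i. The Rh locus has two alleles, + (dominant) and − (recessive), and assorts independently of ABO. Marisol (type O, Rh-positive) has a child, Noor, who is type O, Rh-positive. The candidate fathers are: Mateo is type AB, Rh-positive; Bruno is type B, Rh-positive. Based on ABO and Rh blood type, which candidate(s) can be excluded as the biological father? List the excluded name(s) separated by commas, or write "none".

A candidate is excluded only if no genotype consistent with his phenotype could produce a type O, Rh-positive child with a type O, Rh-positive mother.
Mateo (type AB, Rh+): no genotype consistent with that phenotype can produce a type-O Rh+ child with a type-O mother.

Mateo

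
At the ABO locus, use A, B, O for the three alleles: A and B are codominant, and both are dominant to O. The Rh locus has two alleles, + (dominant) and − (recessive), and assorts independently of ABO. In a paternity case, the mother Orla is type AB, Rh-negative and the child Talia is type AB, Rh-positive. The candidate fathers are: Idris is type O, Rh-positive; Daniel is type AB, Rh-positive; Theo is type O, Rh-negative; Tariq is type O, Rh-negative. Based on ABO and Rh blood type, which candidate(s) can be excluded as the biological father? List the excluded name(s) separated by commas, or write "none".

A candidate is excluded only if no genotype consistent with his phenotype could produce a type AB, Rh-positive child with a type AB, Rh-negative mother.
Idris (type O, Rh+): no genotype consistent with that phenotype can produce a type-AB Rh+ child with a type-AB mother.
Theo (type O, Rh-): no genotype consistent with that phenotype can produce a type-AB Rh+ child with a type-AB mother.
Tariq (type O, Rh-): no genotype consistent with that phenotype can produce a type-AB Rh+ child with a type-AB mother.

Idris, Theo, Tariq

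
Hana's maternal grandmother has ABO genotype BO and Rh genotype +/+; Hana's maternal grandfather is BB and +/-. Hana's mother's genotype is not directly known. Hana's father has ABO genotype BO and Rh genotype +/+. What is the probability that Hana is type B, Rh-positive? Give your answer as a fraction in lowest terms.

7/8

Hana's mother's ABO genotype from BO × BB: 1/2 BB, 1/2 BO.
Crossing each possibility with the father BO and summing P(type B): 1/2·1 + 1/2·3/4 = 7/8.
Similarly for Rh via the mother's Rh distribution: P(Rh+) = 1.
Independent loci: 7/8 × 1 = 7/8.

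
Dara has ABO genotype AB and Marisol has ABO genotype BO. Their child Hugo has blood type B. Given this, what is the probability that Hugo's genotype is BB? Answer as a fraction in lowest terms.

Cross AB × BO → 1/4 AB, 1/4 AO, 1/4 BB, 1/4 BO.
Type-B genotypes among offspring: BB (1/4), BO (1/4); total 1/2.
P(BB | type B) = (1/4) / (1/2) = 1/2.

1/2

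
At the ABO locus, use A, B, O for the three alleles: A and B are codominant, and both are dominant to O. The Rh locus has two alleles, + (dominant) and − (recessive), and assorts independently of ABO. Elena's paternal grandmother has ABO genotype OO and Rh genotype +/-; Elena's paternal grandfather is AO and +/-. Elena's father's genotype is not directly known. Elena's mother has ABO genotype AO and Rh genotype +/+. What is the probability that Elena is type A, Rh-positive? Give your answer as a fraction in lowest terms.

Elena's father's ABO genotype from OO × AO: 1/2 AO, 1/2 OO.
Crossing each possibility with the mother AO and summing P(type A): 1/2·3/4 + 1/2·1/2 = 5/8.
Similarly for Rh via the father's Rh distribution: P(Rh+) = 1.
Independent loci: 5/8 × 1 = 5/8.

5/8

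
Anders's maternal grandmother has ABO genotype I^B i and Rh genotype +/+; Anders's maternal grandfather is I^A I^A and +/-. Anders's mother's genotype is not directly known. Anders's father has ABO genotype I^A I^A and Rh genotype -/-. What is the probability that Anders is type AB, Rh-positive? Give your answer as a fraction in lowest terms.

Anders's mother's ABO genotype from I^B i × I^A I^A: 1/2 I^A I^B, 1/2 I^A i.
Crossing each possibility with the father I^A I^A and summing P(type AB): 1/2·1/2 + 1/2·0 = 1/4.
Similarly for Rh via the mother's Rh distribution: P(Rh+) = 3/4.
Independent loci: 1/4 × 3/4 = 3/16.

3/16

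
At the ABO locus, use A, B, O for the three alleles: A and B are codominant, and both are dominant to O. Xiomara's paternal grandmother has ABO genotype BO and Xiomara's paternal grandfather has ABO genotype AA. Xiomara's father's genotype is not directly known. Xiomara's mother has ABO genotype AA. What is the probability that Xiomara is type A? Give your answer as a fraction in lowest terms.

3/4

Xiomara's father's ABO genotype from BO × AA: 1/2 AB, 1/2 AO.
Crossing each possibility with the mother AA and summing P(type A): 1/2·1/2 + 1/2·1 = 3/4.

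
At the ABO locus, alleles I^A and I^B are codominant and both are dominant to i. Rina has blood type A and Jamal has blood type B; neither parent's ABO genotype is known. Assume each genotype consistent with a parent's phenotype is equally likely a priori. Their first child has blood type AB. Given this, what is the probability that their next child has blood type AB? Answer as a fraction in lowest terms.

25/36

Possible genotypes: Rina ∈ {I^A I^A, I^A i}; Jamal ∈ {I^B I^B, I^B i}.
Weight each parental genotype pair by prior × P(type-AB child):
  I^A I^A × I^B I^B: posterior weight 4/9; P(next child type AB) = 1.
  I^A I^A × I^B i: posterior weight 2/9; P(next child type AB) = 1/2.
  I^A i × I^B I^B: posterior weight 2/9; P(next child type AB) = 1/2.
  I^A i × I^B i: posterior weight 1/9; P(next child type AB) = 1/4.
Weighted sum = 25/36.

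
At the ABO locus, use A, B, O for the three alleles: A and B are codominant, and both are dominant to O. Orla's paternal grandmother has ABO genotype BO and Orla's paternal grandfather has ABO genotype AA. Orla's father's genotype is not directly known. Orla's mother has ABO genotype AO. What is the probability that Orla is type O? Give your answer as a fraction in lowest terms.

1/8

Orla's father's ABO genotype from BO × AA: 1/2 AB, 1/2 AO.
Crossing each possibility with the mother AO and summing P(type O): 1/2·0 + 1/2·1/4 = 1/8.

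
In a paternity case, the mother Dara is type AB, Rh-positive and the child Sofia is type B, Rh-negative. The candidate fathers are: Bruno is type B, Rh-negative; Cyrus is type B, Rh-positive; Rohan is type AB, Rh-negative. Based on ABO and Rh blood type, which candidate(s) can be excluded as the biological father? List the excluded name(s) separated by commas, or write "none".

none

A candidate is excluded only if no genotype consistent with his phenotype could produce a type B, Rh-negative child with a type AB, Rh-positive mother.
Every candidate has at least one consistent genotype combination, so none can be excluded.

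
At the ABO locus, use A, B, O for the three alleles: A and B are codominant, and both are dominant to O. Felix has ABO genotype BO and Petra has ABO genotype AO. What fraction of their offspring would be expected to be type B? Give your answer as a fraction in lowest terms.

ABO cross BO × AO → offspring phenotypes: 1/4 O, 1/4 A, 1/4 B, 1/4 AB.
So P(type B) = 1/4.

1/4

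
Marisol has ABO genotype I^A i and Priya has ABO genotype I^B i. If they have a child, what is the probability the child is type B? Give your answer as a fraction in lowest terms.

ABO cross I^A i × I^B i → offspring phenotypes: 1/4 O, 1/4 A, 1/4 B, 1/4 AB.
So P(type B) = 1/4.

1/4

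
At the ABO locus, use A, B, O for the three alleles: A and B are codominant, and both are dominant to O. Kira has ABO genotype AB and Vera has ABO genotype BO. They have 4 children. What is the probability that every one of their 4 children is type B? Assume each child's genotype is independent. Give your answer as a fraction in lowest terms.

ABO cross AB × BO → 1/4 A, 1/2 B, 1/4 AB.
So P(type B) = 1/2 per child.
All 4 independent: (1/2)^4 = 1/16.

1/16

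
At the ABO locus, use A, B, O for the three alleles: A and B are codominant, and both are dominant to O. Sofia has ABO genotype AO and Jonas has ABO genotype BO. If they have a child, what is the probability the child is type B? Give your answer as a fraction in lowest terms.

1/4

ABO cross AO × BO → offspring phenotypes: 1/4 O, 1/4 A, 1/4 B, 1/4 AB.
So P(type B) = 1/4.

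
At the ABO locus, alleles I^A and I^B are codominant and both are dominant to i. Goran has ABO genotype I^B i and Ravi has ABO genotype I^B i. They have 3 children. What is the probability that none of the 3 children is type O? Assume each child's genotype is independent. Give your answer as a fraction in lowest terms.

ABO cross I^B i × I^B i → 1/4 O, 3/4 B.
So P(type O) = 1/4 per child.
P(not type O) = 3/4 for one child; (3/4)^3 = 27/64.

27/64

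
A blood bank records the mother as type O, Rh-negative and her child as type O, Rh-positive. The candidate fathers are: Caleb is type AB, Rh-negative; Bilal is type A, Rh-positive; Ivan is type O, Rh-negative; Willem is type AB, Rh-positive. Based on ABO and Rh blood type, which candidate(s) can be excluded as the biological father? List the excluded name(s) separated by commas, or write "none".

Caleb, Ivan, Willem

A candidate is excluded only if no genotype consistent with his phenotype could produce a type O, Rh-positive child with a type O, Rh-negative mother.
Caleb (type AB, Rh-): no genotype consistent with that phenotype can produce a type-O Rh+ child with a type-O mother.
Ivan (type O, Rh-): no genotype consistent with that phenotype can produce a type-O Rh+ child with a type-O mother.
Willem (type AB, Rh+): no genotype consistent with that phenotype can produce a type-O Rh+ child with a type-O mother.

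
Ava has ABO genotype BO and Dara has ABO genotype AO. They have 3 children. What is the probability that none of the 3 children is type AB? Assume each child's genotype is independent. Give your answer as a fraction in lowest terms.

ABO cross BO × AO → 1/4 O, 1/4 A, 1/4 B, 1/4 AB.
So P(type AB) = 1/4 per child.
P(not type AB) = 3/4 for one child; (3/4)^3 = 27/64.

27/64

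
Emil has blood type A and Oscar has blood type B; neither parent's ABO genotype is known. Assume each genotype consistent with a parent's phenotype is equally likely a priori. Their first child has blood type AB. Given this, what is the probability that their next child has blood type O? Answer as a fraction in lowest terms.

1/36

Possible genotypes: Emil ∈ {AA, AO}; Oscar ∈ {BB, BO}.
Weight each parental genotype pair by prior × P(type-AB child):
  AA × BB: posterior weight 4/9; P(next child type O) = 0.
  AA × BO: posterior weight 2/9; P(next child type O) = 0.
  AO × BB: posterior weight 2/9; P(next child type O) = 0.
  AO × BO: posterior weight 1/9; P(next child type O) = 1/4.
Weighted sum = 1/36.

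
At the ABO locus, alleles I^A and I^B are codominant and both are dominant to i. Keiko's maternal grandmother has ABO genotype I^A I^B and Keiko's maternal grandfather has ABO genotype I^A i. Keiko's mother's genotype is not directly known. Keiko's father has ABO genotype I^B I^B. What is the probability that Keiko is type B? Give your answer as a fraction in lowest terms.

Keiko's mother's ABO genotype from I^A I^B × I^A i: 1/4 I^A I^A, 1/4 I^A I^B, 1/4 I^A i, 1/4 I^B i.
Crossing each possibility with the father I^B I^B and summing P(type B): 1/4·0 + 1/4·1/2 + 1/4·1/2 + 1/4·1 = 1/2.

1/2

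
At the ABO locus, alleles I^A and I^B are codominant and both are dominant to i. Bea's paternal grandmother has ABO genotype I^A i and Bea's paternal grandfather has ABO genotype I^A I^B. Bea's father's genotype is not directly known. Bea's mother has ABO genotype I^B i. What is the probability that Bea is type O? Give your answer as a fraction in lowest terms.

1/8

Bea's father's ABO genotype from I^A i × I^A I^B: 1/4 I^A I^A, 1/4 I^A I^B, 1/4 I^A i, 1/4 I^B i.
Crossing each possibility with the mother I^B i and summing P(type O): 1/4·0 + 1/4·0 + 1/4·1/4 + 1/4·1/4 = 1/8.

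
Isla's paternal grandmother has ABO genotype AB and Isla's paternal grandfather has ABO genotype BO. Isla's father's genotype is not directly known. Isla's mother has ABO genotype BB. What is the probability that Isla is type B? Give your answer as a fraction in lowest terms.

3/4

Isla's father's ABO genotype from AB × BO: 1/4 AB, 1/4 AO, 1/4 BB, 1/4 BO.
Crossing each possibility with the mother BB and summing P(type B): 1/4·1/2 + 1/4·1/2 + 1/4·1 + 1/4·1 = 3/4.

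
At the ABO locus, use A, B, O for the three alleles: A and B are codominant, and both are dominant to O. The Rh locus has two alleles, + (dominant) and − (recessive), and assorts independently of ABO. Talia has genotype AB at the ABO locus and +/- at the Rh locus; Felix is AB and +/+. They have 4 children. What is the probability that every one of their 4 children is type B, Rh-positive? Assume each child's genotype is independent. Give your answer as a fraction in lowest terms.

ABO cross AB × AB → 1/4 A, 1/4 B, 1/2 AB.
Rh cross +/- × +/+ → 1 Rh+; so P(type B, Rh-positive) = 1/4 × 1 = 1/4 per child.
All 4 independent: (1/4)^4 = 1/256.

1/256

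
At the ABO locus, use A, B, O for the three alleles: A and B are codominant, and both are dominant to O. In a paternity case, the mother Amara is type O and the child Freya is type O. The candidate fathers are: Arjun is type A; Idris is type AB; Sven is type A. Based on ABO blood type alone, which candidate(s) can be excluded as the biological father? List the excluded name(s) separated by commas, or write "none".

Idris

A candidate is excluded only if no genotype consistent with his phenotype could produce a type O child with a type O mother.
Idris (type AB): no genotype consistent with that phenotype can produce a type-O child with a type-O mother.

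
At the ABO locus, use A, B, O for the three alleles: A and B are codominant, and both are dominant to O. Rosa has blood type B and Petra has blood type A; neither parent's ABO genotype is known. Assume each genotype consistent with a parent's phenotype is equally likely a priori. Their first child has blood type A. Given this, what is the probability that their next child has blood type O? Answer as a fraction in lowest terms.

1/12

Possible genotypes: Rosa ∈ {BB, BO}; Petra ∈ {AA, AO}.
Weight each parental genotype pair by prior × P(type-A child):
  BO × AA: posterior weight 2/3; P(next child type O) = 0.
  BO × AO: posterior weight 1/3; P(next child type O) = 1/4.
Weighted sum = 1/12.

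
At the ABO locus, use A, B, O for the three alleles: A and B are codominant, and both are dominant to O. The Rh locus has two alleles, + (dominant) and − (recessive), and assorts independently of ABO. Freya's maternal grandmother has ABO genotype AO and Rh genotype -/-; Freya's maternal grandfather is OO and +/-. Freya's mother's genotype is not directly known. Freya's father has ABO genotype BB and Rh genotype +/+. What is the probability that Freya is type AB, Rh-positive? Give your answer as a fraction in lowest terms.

1/4

Freya's mother's ABO genotype from AO × OO: 1/2 AO, 1/2 OO.
Crossing each possibility with the father BB and summing P(type AB): 1/2·1/2 + 1/2·0 = 1/4.
Similarly for Rh via the mother's Rh distribution: P(Rh+) = 1.
Independent loci: 1/4 × 1 = 1/4.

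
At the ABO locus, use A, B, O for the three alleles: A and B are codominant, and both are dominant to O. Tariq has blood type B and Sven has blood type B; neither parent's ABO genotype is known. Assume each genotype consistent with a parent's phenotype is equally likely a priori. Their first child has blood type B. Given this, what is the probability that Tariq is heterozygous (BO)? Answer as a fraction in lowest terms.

7/15

Possible genotypes: Tariq ∈ {BB, BO}; Sven ∈ {BB, BO}.
Weight each parental genotype pair by prior × P(type-B child):
  BB × BB: posterior weight 4/15.
  BB × BO: posterior weight 4/15.
  BO × BB: posterior weight 4/15.
  BO × BO: posterior weight 1/5.
Sum the posterior weight over pairs where Tariq is BO: 7/15.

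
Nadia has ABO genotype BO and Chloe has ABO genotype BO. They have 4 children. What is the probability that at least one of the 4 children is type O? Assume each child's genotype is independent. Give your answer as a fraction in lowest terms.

ABO cross BO × BO → 1/4 O, 3/4 B.
So P(type O) = 1/4 per child.
P(none) = (3/4)^4 = 81/256; P(at least one) = 1 − 81/256 = 175/256.

175/256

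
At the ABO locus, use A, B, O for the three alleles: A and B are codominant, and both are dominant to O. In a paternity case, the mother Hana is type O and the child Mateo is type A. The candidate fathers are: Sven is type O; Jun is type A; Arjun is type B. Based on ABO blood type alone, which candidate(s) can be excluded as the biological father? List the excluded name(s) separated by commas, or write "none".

Sven, Arjun

A candidate is excluded only if no genotype consistent with his phenotype could produce a type A child with a type O mother.
Sven (type O): no genotype consistent with that phenotype can produce a type-A child with a type-O mother.
Arjun (type B): no genotype consistent with that phenotype can produce a type-A child with a type-O mother.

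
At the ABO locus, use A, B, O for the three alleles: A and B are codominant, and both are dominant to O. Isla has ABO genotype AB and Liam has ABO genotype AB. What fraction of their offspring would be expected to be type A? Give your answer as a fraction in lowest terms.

ABO cross AB × AB → offspring phenotypes: 1/4 A, 1/4 B, 1/2 AB.
So P(type A) = 1/4.

1/4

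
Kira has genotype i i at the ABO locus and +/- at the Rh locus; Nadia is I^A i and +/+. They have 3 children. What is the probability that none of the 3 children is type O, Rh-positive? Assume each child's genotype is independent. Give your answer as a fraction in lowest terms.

ABO cross i i × I^A i → 1/2 O, 1/2 A.
Rh cross +/- × +/+ → 1 Rh+; so P(type O, Rh-positive) = 1/2 × 1 = 1/2 per child.
P(not type O, Rh-positive) = 1/2 for one child; (1/2)^3 = 1/8.

1/8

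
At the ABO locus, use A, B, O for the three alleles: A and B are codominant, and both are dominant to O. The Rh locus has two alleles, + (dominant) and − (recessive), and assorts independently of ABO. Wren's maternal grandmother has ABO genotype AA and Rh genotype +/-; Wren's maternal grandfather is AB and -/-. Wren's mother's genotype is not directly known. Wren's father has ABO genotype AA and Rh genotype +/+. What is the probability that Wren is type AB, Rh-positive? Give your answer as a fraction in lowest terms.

1/4

Wren's mother's ABO genotype from AA × AB: 1/2 AA, 1/2 AB.
Crossing each possibility with the father AA and summing P(type AB): 1/2·0 + 1/2·1/2 = 1/4.
Similarly for Rh via the mother's Rh distribution: P(Rh+) = 1.
Independent loci: 1/4 × 1 = 1/4.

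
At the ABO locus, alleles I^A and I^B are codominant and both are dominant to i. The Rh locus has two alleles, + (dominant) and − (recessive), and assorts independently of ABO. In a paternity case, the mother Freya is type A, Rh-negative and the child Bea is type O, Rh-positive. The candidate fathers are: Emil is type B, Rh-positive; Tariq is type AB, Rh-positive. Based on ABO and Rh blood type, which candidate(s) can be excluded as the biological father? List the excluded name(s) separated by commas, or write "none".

Tariq

A candidate is excluded only if no genotype consistent with his phenotype could produce a type O, Rh-positive child with a type A, Rh-negative mother.
Tariq (type AB, Rh+): no genotype consistent with that phenotype can produce a type-O Rh+ child with a type-A mother.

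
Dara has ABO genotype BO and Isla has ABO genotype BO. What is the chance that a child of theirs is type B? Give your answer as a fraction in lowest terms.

ABO cross BO × BO → offspring phenotypes: 1/4 O, 3/4 B.
So P(type B) = 3/4.

3/4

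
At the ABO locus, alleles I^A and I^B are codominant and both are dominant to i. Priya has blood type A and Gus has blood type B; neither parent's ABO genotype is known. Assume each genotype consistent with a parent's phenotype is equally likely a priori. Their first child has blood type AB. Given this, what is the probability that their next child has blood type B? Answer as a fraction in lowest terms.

Possible genotypes: Priya ∈ {I^A I^A, I^A i}; Gus ∈ {I^B I^B, I^B i}.
Weight each parental genotype pair by prior × P(type-AB child):
  I^A I^A × I^B I^B: posterior weight 4/9; P(next child type B) = 0.
  I^A I^A × I^B i: posterior weight 2/9; P(next child type B) = 0.
  I^A i × I^B I^B: posterior weight 2/9; P(next child type B) = 1/2.
  I^A i × I^B i: posterior weight 1/9; P(next child type B) = 1/4.
Weighted sum = 5/36.

5/36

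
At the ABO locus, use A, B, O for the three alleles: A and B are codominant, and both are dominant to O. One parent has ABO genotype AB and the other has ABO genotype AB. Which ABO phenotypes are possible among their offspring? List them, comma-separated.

A, B, AB

Gametes from AB × AB give offspring ABO genotypes AA, AB, BB, i.e. phenotypes A, B, AB.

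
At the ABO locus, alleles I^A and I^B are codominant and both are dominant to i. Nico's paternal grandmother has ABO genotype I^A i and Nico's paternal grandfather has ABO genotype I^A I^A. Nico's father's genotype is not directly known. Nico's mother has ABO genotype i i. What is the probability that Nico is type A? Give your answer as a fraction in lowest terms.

Nico's father's ABO genotype from I^A i × I^A I^A: 1/2 I^A I^A, 1/2 I^A i.
Crossing each possibility with the mother i i and summing P(type A): 1/2·1 + 1/2·1/2 = 3/4.

3/4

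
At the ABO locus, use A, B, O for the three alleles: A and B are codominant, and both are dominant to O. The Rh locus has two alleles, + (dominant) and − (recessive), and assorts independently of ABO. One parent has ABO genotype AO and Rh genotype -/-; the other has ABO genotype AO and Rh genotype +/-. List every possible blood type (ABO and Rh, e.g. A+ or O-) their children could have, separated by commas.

O+, O-, A+, A-

Gametes from AO × AO give offspring ABO genotypes AA, AO, OO, i.e. phenotypes O, A.
Rh cross -/- × +/- → phenotypes Rh+, Rh-.
Combining independently: O+, O-, A+, A-.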